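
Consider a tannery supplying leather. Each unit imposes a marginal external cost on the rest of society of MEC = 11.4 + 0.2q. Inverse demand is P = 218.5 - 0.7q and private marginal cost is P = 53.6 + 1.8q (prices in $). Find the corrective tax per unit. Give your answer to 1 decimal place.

tax = $22.8 per unit

Social marginal cost = private MC + MEC = 65.0 + 2.0q.
Set SMC = demand: 65.0 + 2.0q = 218.5 - 0.7q → q* = 56.8519.
The Pigouvian tax equals MEC at q*: 11.4 + 0.2×56.8519 = 22.7704.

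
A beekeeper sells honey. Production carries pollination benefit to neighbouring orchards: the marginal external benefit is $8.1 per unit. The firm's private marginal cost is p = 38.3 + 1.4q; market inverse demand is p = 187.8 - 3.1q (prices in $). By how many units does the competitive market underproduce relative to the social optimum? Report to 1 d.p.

Market equilibrium (private): 38.3 + 1.4q = 187.8 - 3.1q → q_m = 33.2222.
Social marginal cost = private MC − MEB = 30.2 + 1.4q.
Set SMC = demand: 30.2 + 1.4q = 187.8 - 3.1q → q* = 35.0222.
Gap = |33.2222 − 35.0222| = 1.8000.

1.8 units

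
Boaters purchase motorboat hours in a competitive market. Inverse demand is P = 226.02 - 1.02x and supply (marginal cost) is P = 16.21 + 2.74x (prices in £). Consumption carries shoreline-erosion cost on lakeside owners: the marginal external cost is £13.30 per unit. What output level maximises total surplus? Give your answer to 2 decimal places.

x* = 52.26

Social marginal benefit = demand − MEC = 212.72 - 1.02x.
Set SMB = MC: 212.72 - 1.02x = 16.21 + 2.74x → x* = 52.2633.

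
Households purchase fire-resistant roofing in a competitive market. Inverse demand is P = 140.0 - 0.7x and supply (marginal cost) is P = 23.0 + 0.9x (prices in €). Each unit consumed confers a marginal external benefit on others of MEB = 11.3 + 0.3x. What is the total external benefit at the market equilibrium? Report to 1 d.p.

€1628.4

Market equilibrium (private): 23.0 + 0.9x = 140.0 - 0.7x → x_m = 73.1250.
Total external benefit = ∫₀^{x_m} (11.3 + 0.3x) dx = 11.3×73.1250 + ½×0.3×73.1250² = 1628.4023.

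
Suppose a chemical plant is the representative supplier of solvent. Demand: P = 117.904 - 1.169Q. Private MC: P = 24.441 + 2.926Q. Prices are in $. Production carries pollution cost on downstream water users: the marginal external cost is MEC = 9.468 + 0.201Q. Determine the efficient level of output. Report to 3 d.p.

Q* = 19.552

Social marginal cost = private MC + MEC = 33.909 + 3.127Q.
Set SMC = demand: 33.909 + 3.127Q = 117.904 - 1.169Q → Q* = 19.5519.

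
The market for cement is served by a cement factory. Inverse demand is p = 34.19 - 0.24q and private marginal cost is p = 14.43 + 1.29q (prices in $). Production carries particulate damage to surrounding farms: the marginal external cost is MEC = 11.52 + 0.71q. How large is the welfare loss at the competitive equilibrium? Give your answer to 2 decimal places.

Market equilibrium (private): 14.43 + 1.29q = 34.19 - 0.24q → q_m = 12.9150.
Social marginal cost = private MC + MEC = 25.95 + 2.00q.
Set SMC = demand: 25.95 + 2.00q = 34.19 - 0.24q → q* = 3.6786.
The loss is the area between SMC and demand from q* to q_m; with linear curves that's a triangle of height MEC(q_m).
DWL = ½ × 9.2364 × 20.6897 = 95.5492.

DWL = $95.55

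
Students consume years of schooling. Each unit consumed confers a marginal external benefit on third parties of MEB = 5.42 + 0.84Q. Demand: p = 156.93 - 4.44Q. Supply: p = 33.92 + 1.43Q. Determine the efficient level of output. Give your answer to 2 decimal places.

Q* = 25.53

Social marginal benefit = demand + MEB = 162.35 - 3.60Q.
Set SMB = MC: 162.35 - 3.60Q = 33.92 + 1.43Q → Q* = 25.5328.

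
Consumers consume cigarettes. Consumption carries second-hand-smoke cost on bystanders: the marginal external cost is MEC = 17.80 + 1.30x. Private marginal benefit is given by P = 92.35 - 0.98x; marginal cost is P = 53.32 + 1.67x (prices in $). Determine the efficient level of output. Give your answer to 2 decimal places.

Social marginal benefit = demand − MEC = 74.55 - 2.28x.
Set SMB = MC: 74.55 - 2.28x = 53.32 + 1.67x → x* = 5.3747.

x* = 5.37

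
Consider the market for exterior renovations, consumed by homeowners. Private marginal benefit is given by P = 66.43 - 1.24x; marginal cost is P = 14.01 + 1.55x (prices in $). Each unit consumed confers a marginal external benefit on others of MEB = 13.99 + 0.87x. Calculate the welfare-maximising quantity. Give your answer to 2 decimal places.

Social marginal benefit = demand + MEB = 80.42 - 0.37x.
Set SMB = MC: 80.42 - 0.37x = 14.01 + 1.55x → x* = 34.5885.

x* = 34.59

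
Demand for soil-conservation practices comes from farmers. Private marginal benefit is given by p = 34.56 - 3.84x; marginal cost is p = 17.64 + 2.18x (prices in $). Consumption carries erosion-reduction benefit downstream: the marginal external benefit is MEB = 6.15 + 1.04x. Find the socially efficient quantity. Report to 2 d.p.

Social marginal benefit = demand + MEB = 40.71 - 2.80x.
Set SMB = MC: 40.71 - 2.80x = 17.64 + 2.18x → x* = 4.6325.

x* = 4.63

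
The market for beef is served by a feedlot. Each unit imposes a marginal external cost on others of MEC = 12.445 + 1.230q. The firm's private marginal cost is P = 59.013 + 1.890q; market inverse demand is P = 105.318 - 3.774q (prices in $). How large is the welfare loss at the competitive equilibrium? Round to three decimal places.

DWL = $36.719

Market equilibrium (private): 59.013 + 1.890q = 105.318 - 3.774q → q_m = 8.1753.
Social marginal cost = private MC + MEC = 71.458 + 3.120q.
Set SMC = demand: 71.458 + 3.120q = 105.318 - 3.774q → q* = 4.9115.
The loss is the area between SMC and demand from q* to q_m; with linear curves that's a triangle of height MEC(q_m).
DWL = ½ × 3.2638 × 22.5006 = 36.7187.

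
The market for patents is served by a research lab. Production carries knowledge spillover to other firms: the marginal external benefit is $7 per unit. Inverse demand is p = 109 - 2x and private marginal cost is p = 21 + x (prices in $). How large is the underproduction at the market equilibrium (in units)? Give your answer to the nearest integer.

Market equilibrium (private): 21 + x = 109 - 2x → x_m = 29.3333.
Social marginal cost = private MC − MEB = 14 + x.
Set SMC = demand: 14 + x = 109 - 2x → x* = 31.6667.
Gap = |29.3333 − 31.6667| = 2.3334.

2 units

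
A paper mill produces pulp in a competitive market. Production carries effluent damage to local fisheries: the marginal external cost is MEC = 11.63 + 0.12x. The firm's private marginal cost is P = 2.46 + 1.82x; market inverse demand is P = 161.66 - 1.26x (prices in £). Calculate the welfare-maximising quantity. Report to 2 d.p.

Social marginal cost = private MC + MEC = 14.09 + 1.94x.
Set SMC = demand: 14.09 + 1.94x = 161.66 - 1.26x → x* = 46.1156.

x* = 46.12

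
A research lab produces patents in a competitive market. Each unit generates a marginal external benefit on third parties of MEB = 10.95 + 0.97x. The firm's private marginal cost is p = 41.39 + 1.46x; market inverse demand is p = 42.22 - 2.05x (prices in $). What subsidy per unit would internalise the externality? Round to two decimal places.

subsidy = $15.45 per unit

Social marginal cost = private MC − MEB = 30.44 + 0.49x.
Set SMC = demand: 30.44 + 0.49x = 42.22 - 2.05x → x* = 4.6378.
The Pigouvian subsidy equals MEB at x*: 10.95 + 0.97×4.6378 = 15.4487.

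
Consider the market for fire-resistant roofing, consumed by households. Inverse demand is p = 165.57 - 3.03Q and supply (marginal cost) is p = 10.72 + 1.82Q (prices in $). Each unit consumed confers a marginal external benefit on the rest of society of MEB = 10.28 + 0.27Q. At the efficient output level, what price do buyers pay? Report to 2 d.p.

P = $56.32

Social marginal benefit = demand + MEB = 175.85 - 2.76Q.
Set SMB = MC: 175.85 - 2.76Q = 10.72 + 1.82Q → Q* = 36.0546.
Consumer price on the demand curve at Q*: 165.57 − 3.03×36.0546 = 56.3246.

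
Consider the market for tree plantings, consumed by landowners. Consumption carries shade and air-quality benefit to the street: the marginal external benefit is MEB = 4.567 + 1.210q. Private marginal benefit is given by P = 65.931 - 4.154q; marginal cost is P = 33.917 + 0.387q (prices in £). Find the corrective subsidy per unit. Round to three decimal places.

Social marginal benefit = demand + MEB = 70.498 - 2.944q.
Set SMB = MC: 70.498 - 2.944q = 33.917 + 0.387q → q* = 10.9820.
The Pigouvian subsidy equals MEB at q*: 4.567 + 1.210×10.9820 = 17.8552.

subsidy = £17.855 per unit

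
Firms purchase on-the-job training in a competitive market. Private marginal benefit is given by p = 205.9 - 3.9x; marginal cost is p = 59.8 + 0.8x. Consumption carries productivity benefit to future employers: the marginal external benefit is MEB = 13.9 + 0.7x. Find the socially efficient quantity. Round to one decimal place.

Social marginal benefit = demand + MEB = 219.8 - 3.2x.
Set SMB = MC: 219.8 - 3.2x = 59.8 + 0.8x → x* = 40.0000.

x* = 40.0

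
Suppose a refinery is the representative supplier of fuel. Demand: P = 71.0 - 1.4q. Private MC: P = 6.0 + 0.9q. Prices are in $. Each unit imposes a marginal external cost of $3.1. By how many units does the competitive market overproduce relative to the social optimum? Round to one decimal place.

1.3 units

Market equilibrium (private): 6.0 + 0.9q = 71.0 - 1.4q → q_m = 28.2609.
Social marginal cost = private MC + MEC = 9.1 + 0.9q.
Set SMC = demand: 9.1 + 0.9q = 71.0 - 1.4q → q* = 26.9130.
Gap = |28.2609 − 26.9130| = 1.3479.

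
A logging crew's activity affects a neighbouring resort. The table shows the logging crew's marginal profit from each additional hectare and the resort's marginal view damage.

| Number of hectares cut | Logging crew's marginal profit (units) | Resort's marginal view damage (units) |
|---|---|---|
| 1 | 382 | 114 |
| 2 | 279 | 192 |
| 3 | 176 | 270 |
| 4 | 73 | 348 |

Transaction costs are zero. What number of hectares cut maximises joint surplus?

Bargaining reaches the level where marginal profit last exceeds marginal view damage.
That holds through level 2 (279 ≥ 192) but not at 3 (176 < 270).

2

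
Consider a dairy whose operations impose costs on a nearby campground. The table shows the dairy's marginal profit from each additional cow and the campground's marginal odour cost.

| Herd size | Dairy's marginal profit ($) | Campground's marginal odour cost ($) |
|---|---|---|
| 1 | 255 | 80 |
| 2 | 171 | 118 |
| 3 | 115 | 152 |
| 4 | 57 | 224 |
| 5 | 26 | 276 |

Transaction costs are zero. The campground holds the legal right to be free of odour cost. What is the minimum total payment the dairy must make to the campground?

Efficient level: marginal profit ≥ marginal odour cost through level 2, so k* = 2.
With the campground holding the right, the dairy must at least compensate total damage at k*: 80 + 118 = 198.

$198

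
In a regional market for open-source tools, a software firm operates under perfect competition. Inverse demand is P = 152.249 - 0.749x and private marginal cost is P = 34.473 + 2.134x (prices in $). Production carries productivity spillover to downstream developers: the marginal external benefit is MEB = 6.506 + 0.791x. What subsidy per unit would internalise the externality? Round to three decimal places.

Social marginal cost = private MC − MEB = 27.967 + 1.343x.
Set SMC = demand: 27.967 + 1.343x = 152.249 - 0.749x → x* = 59.4082.
The Pigouvian subsidy equals MEB at x*: 6.506 + 0.791×59.4082 = 53.4979.

subsidy = $53.498 per unit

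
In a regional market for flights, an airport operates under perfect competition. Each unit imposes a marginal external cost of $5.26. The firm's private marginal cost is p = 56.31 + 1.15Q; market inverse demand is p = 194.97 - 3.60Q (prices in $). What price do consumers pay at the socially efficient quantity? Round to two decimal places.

P = $93.87

Social marginal cost = private MC + MEC = 61.57 + 1.15Q.
Set SMC = demand: 61.57 + 1.15Q = 194.97 - 3.60Q → Q* = 28.0842.
Consumer price on the demand curve at Q*: 194.97 − 3.60×28.0842 = 93.8669.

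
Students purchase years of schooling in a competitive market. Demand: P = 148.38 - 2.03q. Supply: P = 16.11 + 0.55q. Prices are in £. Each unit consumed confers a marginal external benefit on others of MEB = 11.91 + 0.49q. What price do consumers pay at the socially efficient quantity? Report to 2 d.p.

P = £8.34

Social marginal benefit = demand + MEB = 160.29 - 1.54q.
Set SMB = MC: 160.29 - 1.54q = 16.11 + 0.55q → q* = 68.9856.
Consumer price on the demand curve at q*: 148.38 − 2.03×68.9856 = 8.3392.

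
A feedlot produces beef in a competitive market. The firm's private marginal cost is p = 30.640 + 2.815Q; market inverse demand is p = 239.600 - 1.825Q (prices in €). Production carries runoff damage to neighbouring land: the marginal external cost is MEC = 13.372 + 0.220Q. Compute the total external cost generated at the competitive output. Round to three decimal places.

€825.293

Market equilibrium (private): 30.640 + 2.815Q = 239.600 - 1.825Q → Q_m = 45.0345.
Total external cost = ∫₀^{Q_m} (13.372 + 0.220Q) dQ = 13.372×45.0345 + ½×0.220×45.0345² = 825.2930.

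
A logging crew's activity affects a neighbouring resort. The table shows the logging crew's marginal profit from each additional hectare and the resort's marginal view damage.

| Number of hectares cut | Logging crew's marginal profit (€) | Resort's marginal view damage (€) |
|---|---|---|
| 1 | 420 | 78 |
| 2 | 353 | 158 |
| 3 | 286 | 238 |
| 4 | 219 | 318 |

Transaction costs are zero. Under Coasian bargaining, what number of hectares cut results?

Bargaining reaches the level where marginal profit last exceeds marginal view damage.
That holds through level 3 (286 ≥ 238) but not at 4 (219 < 318).

3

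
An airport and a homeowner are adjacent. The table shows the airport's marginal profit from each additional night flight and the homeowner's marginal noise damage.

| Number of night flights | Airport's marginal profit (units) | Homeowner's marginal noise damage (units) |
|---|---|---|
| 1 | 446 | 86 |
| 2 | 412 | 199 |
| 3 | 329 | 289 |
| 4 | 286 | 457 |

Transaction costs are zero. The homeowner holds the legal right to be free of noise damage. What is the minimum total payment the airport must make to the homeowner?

Efficient level: marginal profit ≥ marginal noise damage through level 3, so k* = 3.
With the homeowner holding the right, the airport must at least compensate total damage at k*: 86 + 199 + 289 = 574.

574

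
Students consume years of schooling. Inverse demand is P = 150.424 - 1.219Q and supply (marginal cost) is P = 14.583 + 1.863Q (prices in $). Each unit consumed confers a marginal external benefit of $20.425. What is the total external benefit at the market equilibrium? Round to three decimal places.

$900.244

Market equilibrium (private): 14.583 + 1.863Q = 150.424 - 1.219Q → Q_m = 44.0756.
Total external benefit = MEB × Q_m = 20.425 × 44.0756 = 900.2441.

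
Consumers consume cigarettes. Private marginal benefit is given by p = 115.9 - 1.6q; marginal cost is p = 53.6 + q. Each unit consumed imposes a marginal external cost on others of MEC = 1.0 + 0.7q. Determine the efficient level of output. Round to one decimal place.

q* = 18.6

Social marginal benefit = demand − MEC = 114.9 - 2.3q.
Set SMB = MC: 114.9 - 2.3q = 53.6 + q → q* = 18.5758.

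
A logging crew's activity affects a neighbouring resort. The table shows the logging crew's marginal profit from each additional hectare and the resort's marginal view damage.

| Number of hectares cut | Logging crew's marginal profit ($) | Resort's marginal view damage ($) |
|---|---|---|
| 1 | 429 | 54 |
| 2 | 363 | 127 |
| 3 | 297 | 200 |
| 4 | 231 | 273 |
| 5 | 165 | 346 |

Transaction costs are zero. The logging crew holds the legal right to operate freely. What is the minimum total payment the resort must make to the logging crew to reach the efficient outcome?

Left alone the logging crew would choose level 5 (marginal profit stays positive).
Efficient level: k* = 3 (marginal profit ≥ marginal view damage through 3).
The resort must at least cover the logging crew's forgone profit from cutting 5→3: 231 + 165 = 396.

$396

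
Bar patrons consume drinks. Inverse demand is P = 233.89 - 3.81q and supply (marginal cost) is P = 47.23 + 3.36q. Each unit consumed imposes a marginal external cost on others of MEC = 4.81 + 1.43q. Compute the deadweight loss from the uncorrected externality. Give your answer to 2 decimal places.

DWL = 102.74

Market equilibrium (private): 47.23 + 3.36q = 233.89 - 3.81q → q_m = 26.0335.
Social marginal benefit = demand − MEC = 229.08 - 5.24q.
Set SMB = MC: 229.08 - 5.24q = 47.23 + 3.36q → q* = 21.1453.
Height of the DWL triangle at q_m is MC(q_m) − SMB(q_m) = MEC(q_m) = 42.0379.
DWL = ½ × 4.8882 × 42.0379 = 102.7448.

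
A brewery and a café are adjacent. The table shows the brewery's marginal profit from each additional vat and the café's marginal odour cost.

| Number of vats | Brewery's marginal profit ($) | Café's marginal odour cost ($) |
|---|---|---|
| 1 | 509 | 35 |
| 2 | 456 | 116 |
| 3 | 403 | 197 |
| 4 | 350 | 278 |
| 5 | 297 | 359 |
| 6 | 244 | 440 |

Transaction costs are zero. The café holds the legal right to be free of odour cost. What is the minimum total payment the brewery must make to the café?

Efficient level: marginal profit ≥ marginal odour cost through level 4, so k* = 4.
With the café holding the right, the brewery must at least compensate total damage at k*: 35 + 116 + 197 + 278 = 626.

$626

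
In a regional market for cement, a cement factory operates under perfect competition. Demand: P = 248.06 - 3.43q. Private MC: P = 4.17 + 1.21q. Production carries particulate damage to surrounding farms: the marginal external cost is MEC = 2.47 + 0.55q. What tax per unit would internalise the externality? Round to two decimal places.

tax = 28.05 per unit

Social marginal cost = private MC + MEC = 6.64 + 1.76q.
Set SMC = demand: 6.64 + 1.76q = 248.06 - 3.43q → q* = 46.5164.
The Pigouvian tax equals MEC at q*: 2.47 + 0.55×46.5164 = 28.0540.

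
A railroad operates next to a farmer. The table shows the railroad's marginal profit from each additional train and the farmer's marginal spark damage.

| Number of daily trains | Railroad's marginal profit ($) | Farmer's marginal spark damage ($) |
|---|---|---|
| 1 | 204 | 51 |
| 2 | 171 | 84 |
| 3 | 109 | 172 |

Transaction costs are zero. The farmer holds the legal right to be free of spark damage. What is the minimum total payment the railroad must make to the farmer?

Efficient level: marginal profit ≥ marginal spark damage through level 2, so k* = 2.
With the farmer holding the right, the railroad must at least compensate total damage at k*: 51 + 84 = 135.

$135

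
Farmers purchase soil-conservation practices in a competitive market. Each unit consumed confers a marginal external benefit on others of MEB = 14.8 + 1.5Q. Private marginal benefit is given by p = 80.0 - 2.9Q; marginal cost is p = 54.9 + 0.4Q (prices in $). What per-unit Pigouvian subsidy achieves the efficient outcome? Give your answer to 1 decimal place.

Social marginal benefit = demand + MEB = 94.8 - 1.4Q.
Set SMB = MC: 94.8 - 1.4Q = 54.9 + 0.4Q → Q* = 22.1667.
The Pigouvian subsidy equals MEB at Q*: 14.8 + 1.5×22.1667 = 48.0501.

subsidy = $48.1 per unit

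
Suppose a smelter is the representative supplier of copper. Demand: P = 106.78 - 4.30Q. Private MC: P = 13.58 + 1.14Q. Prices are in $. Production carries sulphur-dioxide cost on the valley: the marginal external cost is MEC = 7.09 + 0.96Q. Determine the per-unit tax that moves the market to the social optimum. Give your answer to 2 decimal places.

tax = $20.01 per unit

Social marginal cost = private MC + MEC = 20.67 + 2.10Q.
Set SMC = demand: 20.67 + 2.10Q = 106.78 - 4.30Q → Q* = 13.4547.
The Pigouvian tax equals MEC at Q*: 7.09 + 0.96×13.4547 = 20.0065.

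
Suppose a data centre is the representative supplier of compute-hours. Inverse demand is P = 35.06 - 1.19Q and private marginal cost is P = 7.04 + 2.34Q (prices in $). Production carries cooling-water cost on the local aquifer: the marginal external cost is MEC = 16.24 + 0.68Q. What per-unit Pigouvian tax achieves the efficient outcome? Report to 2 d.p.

tax = $18.14 per unit

Social marginal cost = private MC + MEC = 23.28 + 3.02Q.
Set SMC = demand: 23.28 + 3.02Q = 35.06 - 1.19Q → Q* = 2.7981.
The Pigouvian tax equals MEC at Q*: 16.24 + 0.68×2.7981 = 18.1427.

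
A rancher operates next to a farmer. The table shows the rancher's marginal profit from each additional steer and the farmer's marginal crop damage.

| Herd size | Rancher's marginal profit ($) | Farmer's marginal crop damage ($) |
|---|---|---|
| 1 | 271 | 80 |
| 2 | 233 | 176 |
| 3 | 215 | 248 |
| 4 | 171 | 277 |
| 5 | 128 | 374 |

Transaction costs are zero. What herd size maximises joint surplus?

Bargaining reaches the level where marginal profit last exceeds marginal crop damage.
That holds through level 2 (233 ≥ 176) but not at 3 (215 < 248).

2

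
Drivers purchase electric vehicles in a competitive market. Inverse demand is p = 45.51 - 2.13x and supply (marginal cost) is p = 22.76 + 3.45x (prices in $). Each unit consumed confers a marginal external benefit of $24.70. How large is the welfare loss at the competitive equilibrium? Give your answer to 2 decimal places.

DWL = $54.67

Market equilibrium (private): 22.76 + 3.45x = 45.51 - 2.13x → x_m = 4.0771.
Social marginal benefit = demand + MEB = 70.21 - 2.13x.
Set SMB = MC: 70.21 - 2.13x = 22.76 + 3.45x → x* = 8.5036.
The welfare-loss triangle has base |x_m − x*| and height MEB(x_m) (the vertical gap between SMB and MC is zero at x* and MEB at x_m).
DWL = ½ × 4.4265 × 24.7000 = 54.6673.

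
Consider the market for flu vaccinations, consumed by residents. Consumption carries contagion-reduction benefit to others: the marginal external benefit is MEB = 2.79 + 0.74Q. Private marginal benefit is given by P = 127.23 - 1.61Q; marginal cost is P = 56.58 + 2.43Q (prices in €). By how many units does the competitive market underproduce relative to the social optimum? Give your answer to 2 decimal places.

Market equilibrium (private): 56.58 + 2.43Q = 127.23 - 1.61Q → Q_m = 17.4876.
Social marginal benefit = demand + MEB = 130.02 - 0.87Q.
Set SMB = MC: 130.02 - 0.87Q = 56.58 + 2.43Q → Q* = 22.2545.
Gap = |17.4876 − 22.2545| = 4.7669.

4.77 units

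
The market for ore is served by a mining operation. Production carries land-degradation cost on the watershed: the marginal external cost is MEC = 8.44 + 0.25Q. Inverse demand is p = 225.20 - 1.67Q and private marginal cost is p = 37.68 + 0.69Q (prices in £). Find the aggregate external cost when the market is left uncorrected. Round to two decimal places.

£1459.81

Market equilibrium (private): 37.68 + 0.69Q = 225.20 - 1.67Q → Q_m = 79.4576.
Total external cost = ∫₀^{Q_m} (8.44 + 0.25Q) dQ = 8.44×79.4576 + ½×0.25×79.4576² = 1459.8109.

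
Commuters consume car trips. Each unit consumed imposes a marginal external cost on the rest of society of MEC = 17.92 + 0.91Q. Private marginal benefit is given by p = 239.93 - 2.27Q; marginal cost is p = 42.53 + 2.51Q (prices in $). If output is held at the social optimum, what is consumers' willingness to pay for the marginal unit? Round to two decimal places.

Social marginal benefit = demand − MEC = 222.01 - 3.18Q.
Set SMB = MC: 222.01 - 3.18Q = 42.53 + 2.51Q → Q* = 31.5431.
Consumer price on the demand curve at Q*: 239.93 − 2.27×31.5431 = 168.3272.

P = $168.33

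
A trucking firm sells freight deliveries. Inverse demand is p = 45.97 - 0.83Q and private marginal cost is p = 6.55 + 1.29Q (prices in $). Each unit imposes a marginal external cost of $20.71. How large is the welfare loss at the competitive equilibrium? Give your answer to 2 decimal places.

DWL = $101.16

Market equilibrium (private): 6.55 + 1.29Q = 45.97 - 0.83Q → Q_m = 18.5943.
Social marginal cost = private MC + MEC = 27.26 + 1.29Q.
Set SMC = demand: 27.26 + 1.29Q = 45.97 - 0.83Q → Q* = 8.8255.
Between Q* and Q_m the wedge SMC − demand runs linearly from 0 to MEC(Q_m), so the loss is a triangle.
DWL = ½ × 9.7688 × 20.7100 = 101.1559.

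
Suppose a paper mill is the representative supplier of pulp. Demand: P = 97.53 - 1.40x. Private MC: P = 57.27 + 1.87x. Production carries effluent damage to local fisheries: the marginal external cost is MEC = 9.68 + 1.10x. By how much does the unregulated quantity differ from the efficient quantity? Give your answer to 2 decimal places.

5.31 units

Market equilibrium (private): 57.27 + 1.87x = 97.53 - 1.40x → x_m = 12.3119.
Social marginal cost = private MC + MEC = 66.95 + 2.97x.
Set SMC = demand: 66.95 + 2.97x = 97.53 - 1.40x → x* = 6.9977.
Gap = |12.3119 − 6.9977| = 5.3142.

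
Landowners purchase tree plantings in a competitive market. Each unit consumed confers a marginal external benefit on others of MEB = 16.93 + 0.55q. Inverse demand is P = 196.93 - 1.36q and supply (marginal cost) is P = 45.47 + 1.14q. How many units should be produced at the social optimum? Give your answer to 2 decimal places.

q* = 86.35

Social marginal benefit = demand + MEB = 213.86 - 0.81q.
Set SMB = MC: 213.86 - 0.81q = 45.47 + 1.14q → q* = 86.3538.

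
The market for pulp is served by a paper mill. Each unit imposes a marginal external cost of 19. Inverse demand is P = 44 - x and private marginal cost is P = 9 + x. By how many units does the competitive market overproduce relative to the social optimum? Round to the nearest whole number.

10 units

Market equilibrium (private): 9 + x = 44 - x → x_m = 17.5000.
Social marginal cost = private MC + MEC = 28 + x.
Set SMC = demand: 28 + x = 44 - x → x* = 8.0000.
Gap = |17.5000 − 8.0000| = 9.5000.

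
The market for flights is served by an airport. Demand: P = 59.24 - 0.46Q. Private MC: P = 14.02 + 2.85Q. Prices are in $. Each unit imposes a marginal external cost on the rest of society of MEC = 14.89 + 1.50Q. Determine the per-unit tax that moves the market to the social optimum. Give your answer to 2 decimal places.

Social marginal cost = private MC + MEC = 28.91 + 4.35Q.
Set SMC = demand: 28.91 + 4.35Q = 59.24 - 0.46Q → Q* = 6.3056.
The Pigouvian tax equals MEC at Q*: 14.89 + 1.50×6.3056 = 24.3484.

tax = $24.35 per unit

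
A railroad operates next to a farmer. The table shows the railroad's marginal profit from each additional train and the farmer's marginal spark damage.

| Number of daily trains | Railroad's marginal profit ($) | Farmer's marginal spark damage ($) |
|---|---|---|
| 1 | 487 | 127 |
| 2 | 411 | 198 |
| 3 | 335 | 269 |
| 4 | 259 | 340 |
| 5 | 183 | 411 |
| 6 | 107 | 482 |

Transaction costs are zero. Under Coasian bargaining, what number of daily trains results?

3

Bargaining reaches the level where marginal profit last exceeds marginal spark damage.
That holds through level 3 (335 ≥ 269) but not at 4 (259 < 340).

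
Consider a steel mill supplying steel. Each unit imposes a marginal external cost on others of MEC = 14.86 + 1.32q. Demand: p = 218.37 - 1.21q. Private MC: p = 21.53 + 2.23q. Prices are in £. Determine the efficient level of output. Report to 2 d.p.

q* = 38.23

Social marginal cost = private MC + MEC = 36.39 + 3.55q.
Set SMC = demand: 36.39 + 3.55q = 218.37 - 1.21q → q* = 38.2311.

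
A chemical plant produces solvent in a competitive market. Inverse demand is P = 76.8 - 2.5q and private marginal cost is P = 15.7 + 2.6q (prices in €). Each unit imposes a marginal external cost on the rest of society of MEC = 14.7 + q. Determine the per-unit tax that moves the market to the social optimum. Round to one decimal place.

tax = €22.3 per unit

Social marginal cost = private MC + MEC = 30.4 + 3.6q.
Set SMC = demand: 30.4 + 3.6q = 76.8 - 2.5q → q* = 7.6066.
The Pigouvian tax equals MEC at q*: 14.7 + 1.0×7.6066 = 22.3066.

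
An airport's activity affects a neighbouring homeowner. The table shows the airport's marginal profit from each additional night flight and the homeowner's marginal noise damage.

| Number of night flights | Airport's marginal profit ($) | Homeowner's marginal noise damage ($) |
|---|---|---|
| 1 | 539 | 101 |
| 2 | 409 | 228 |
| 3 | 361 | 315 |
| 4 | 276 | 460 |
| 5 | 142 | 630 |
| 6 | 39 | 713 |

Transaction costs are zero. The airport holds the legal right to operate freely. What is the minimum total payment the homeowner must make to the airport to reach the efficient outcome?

$457

Left alone the airport would choose level 6 (marginal profit stays positive).
Efficient level: k* = 3 (marginal profit ≥ marginal noise damage through 3).
The homeowner must at least cover the airport's forgone profit from cutting 6→3: 276 + 142 + 39 = 457.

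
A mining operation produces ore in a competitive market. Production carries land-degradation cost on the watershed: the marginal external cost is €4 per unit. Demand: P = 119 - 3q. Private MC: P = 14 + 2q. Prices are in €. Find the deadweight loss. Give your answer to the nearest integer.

DWL = €2

Market equilibrium (private): 14 + 2q = 119 - 3q → q_m = 21.0000.
Social marginal cost = private MC + MEC = 18 + 2q.
Set SMC = demand: 18 + 2q = 119 - 3q → q* = 20.2000.
The welfare-loss triangle has base |q_m − q*| and height MEC(q_m) (the vertical gap between SMC and demand is zero at q* and MEC at q_m).
DWL = ½ × 0.8000 × 4.0000 = 1.6000.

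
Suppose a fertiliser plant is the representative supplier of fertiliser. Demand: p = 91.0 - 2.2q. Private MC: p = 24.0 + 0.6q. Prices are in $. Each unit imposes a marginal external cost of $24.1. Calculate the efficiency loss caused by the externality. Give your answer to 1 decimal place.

DWL = $103.7

Market equilibrium (private): 24.0 + 0.6q = 91.0 - 2.2q → q_m = 23.9286.
Social marginal cost = private MC + MEC = 48.1 + 0.6q.
Set SMC = demand: 48.1 + 0.6q = 91.0 - 2.2q → q* = 15.3214.
Between q* and q_m the wedge SMC − demand runs linearly from 0 to MEC(q_m), so the loss is a triangle.
DWL = ½ × 8.6072 × 24.1000 = 103.7168.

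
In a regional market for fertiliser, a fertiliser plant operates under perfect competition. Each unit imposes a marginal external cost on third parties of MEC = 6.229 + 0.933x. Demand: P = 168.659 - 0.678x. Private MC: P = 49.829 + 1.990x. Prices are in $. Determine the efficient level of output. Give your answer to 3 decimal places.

x* = 31.269

Social marginal cost = private MC + MEC = 56.058 + 2.923x.
Set SMC = demand: 56.058 + 2.923x = 168.659 - 0.678x → x* = 31.2694.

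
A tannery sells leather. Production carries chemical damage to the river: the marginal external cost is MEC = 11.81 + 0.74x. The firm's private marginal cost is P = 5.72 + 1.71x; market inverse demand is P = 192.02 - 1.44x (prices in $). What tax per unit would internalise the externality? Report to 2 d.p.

tax = $45.00 per unit

Social marginal cost = private MC + MEC = 17.53 + 2.45x.
Set SMC = demand: 17.53 + 2.45x = 192.02 - 1.44x → x* = 44.8560.
The Pigouvian tax equals MEC at x*: 11.81 + 0.74×44.8560 = 45.0034.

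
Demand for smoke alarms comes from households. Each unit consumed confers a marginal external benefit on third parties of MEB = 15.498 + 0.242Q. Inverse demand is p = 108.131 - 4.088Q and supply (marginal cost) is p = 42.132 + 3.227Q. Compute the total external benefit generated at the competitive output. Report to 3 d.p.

149.679

Market equilibrium (private): 42.132 + 3.227Q = 108.131 - 4.088Q → Q_m = 9.0224.
Total external benefit = ∫₀^{Q_m} (15.498 + 0.242Q) dQ = 15.498×9.0224 + ½×0.242×9.0224² = 149.6790.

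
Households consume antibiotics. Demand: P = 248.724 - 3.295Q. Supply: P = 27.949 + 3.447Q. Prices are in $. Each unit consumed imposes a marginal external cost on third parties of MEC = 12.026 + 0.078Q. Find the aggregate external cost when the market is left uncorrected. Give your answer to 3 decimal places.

Market equilibrium (private): 27.949 + 3.447Q = 248.724 - 3.295Q → Q_m = 32.7462.
Total external cost = ∫₀^{Q_m} (12.026 + 0.078Q) dQ = 12.026×32.7462 + ½×0.078×32.7462² = 435.6260.

$435.626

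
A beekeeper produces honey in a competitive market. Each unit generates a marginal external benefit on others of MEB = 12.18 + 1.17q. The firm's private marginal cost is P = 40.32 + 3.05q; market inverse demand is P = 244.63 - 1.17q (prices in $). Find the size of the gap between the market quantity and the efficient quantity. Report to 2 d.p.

Market equilibrium (private): 40.32 + 3.05q = 244.63 - 1.17q → q_m = 48.4147.
Social marginal cost = private MC − MEB = 28.14 + 1.88q.
Set SMC = demand: 28.14 + 1.88q = 244.63 - 1.17q → q* = 70.9803.
Gap = |48.4147 − 70.9803| = 22.5656.

22.57 units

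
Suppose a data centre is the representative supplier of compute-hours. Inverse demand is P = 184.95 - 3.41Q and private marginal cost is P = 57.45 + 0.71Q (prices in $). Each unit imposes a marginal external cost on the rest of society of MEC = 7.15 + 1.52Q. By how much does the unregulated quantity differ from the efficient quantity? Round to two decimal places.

9.61 units

Market equilibrium (private): 57.45 + 0.71Q = 184.95 - 3.41Q → Q_m = 30.9466.
Social marginal cost = private MC + MEC = 64.60 + 2.23Q.
Set SMC = demand: 64.60 + 2.23Q = 184.95 - 3.41Q → Q* = 21.3387.
Gap = |30.9466 − 21.3387| = 9.6079.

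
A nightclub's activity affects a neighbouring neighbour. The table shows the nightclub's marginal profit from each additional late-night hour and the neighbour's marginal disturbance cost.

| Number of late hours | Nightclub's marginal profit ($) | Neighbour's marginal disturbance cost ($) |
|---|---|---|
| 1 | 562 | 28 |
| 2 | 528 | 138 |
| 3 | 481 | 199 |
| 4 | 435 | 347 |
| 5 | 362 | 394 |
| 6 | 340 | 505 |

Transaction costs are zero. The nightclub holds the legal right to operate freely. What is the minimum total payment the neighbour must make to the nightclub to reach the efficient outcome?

Left alone the nightclub would choose level 6 (marginal profit stays positive).
Efficient level: k* = 4 (marginal profit ≥ marginal disturbance cost through 4).
The neighbour must at least cover the nightclub's forgone profit from cutting 6→4: 362 + 340 = 702.

$702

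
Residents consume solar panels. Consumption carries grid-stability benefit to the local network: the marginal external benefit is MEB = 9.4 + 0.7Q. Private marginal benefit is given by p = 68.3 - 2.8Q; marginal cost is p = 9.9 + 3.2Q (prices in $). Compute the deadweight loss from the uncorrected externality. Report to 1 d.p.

DWL = $24.8

Market equilibrium (private): 9.9 + 3.2Q = 68.3 - 2.8Q → Q_m = 9.7333.
Social marginal benefit = demand + MEB = 77.7 - 2.1Q.
Set SMB = MC: 77.7 - 2.1Q = 9.9 + 3.2Q → Q* = 12.7925.
The welfare-loss triangle has base |Q_m − Q*| and height MEB(Q_m) (the vertical gap between SMB and MC is zero at Q* and MEB at Q_m).
DWL = ½ × 3.0592 × 16.2133 = 24.7999.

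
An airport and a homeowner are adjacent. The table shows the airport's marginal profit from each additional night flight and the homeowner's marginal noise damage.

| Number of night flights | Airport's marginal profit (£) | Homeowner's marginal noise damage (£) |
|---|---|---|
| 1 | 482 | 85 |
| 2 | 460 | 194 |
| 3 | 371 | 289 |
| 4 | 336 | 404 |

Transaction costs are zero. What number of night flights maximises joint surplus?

Bargaining reaches the level where marginal profit last exceeds marginal noise damage.
That holds through level 3 (371 ≥ 289) but not at 4 (336 < 404).

3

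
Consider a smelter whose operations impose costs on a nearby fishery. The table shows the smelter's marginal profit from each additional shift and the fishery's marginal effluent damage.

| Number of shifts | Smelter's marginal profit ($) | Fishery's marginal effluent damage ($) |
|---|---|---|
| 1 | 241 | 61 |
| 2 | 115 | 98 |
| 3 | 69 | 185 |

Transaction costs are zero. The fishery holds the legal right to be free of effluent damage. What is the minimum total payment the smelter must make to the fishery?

Efficient level: marginal profit ≥ marginal effluent damage through level 2, so k* = 2.
With the fishery holding the right, the smelter must at least compensate total damage at k*: 61 + 98 = 159.

$159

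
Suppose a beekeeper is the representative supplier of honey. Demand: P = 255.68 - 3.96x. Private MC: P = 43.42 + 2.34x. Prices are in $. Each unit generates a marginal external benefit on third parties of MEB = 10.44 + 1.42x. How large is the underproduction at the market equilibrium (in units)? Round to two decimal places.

Market equilibrium (private): 43.42 + 2.34x = 255.68 - 3.96x → x_m = 33.6921.
Social marginal cost = private MC − MEB = 32.98 + 0.92x.
Set SMC = demand: 32.98 + 0.92x = 255.68 - 3.96x → x* = 45.6352.
Gap = |33.6921 − 45.6352| = 11.9431.

11.94 units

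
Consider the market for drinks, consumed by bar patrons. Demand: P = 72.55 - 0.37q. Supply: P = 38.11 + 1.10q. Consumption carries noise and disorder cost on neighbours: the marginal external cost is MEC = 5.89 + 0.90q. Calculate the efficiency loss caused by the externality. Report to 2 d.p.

Market equilibrium (private): 38.11 + 1.10q = 72.55 - 0.37q → q_m = 23.4286.
Social marginal benefit = demand − MEC = 66.66 - 1.27q.
Set SMB = MC: 66.66 - 1.27q = 38.11 + 1.10q → q* = 12.0464.
Between q* and q_m the wedge MC − SMB runs linearly from 0 to MEC(q_m), so the loss is a triangle.
DWL = ½ × 11.3822 × 26.9757 = 153.5214.

DWL = 153.52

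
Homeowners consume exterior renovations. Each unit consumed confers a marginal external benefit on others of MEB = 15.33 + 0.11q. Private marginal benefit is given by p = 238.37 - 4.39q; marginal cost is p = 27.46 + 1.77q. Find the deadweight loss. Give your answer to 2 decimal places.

DWL = 30.14

Market equilibrium (private): 27.46 + 1.77q = 238.37 - 4.39q → q_m = 34.2386.
Social marginal benefit = demand + MEB = 253.70 - 4.28q.
Set SMB = MC: 253.70 - 4.28q = 27.46 + 1.77q → q* = 37.3950.
The welfare-loss triangle has base |q_m − q*| and height MEB(q_m) (the vertical gap between SMB and MC is zero at q* and MEB at q_m).
DWL = ½ × 3.1564 × 19.0963 = 30.1378.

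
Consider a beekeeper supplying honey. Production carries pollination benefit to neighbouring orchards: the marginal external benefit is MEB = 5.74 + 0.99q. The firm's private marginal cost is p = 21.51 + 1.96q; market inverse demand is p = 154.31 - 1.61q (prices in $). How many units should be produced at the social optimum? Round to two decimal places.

Social marginal cost = private MC − MEB = 15.77 + 0.97q.
Set SMC = demand: 15.77 + 0.97q = 154.31 - 1.61q → q* = 53.6977.

q* = 53.70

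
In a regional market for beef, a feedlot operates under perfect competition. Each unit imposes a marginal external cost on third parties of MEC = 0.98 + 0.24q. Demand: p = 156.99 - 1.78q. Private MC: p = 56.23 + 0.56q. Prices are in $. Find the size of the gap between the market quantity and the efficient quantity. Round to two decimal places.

4.39 units

Market equilibrium (private): 56.23 + 0.56q = 156.99 - 1.78q → q_m = 43.0598.
Social marginal cost = private MC + MEC = 57.21 + 0.80q.
Set SMC = demand: 57.21 + 0.80q = 156.99 - 1.78q → q* = 38.6744.
Gap = |43.0598 − 38.6744| = 4.3854.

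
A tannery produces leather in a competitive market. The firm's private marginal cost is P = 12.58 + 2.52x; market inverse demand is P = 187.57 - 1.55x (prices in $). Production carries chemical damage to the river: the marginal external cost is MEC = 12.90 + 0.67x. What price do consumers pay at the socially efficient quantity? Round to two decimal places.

P = $134.57

Social marginal cost = private MC + MEC = 25.48 + 3.19x.
Set SMC = demand: 25.48 + 3.19x = 187.57 - 1.55x → x* = 34.1962.
Consumer price on the demand curve at x*: 187.57 − 1.55×34.1962 = 134.5659.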